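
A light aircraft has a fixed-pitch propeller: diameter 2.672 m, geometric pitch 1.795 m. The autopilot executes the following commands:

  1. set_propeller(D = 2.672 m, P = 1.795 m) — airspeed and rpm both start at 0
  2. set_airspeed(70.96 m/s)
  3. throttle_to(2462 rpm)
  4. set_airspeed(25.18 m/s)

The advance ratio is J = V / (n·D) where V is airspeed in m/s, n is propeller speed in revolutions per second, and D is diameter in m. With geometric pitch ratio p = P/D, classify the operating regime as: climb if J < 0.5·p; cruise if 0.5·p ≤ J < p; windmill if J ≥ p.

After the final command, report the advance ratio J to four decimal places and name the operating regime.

J = 0.2297, regime = climb

set_propeller: D = 2.672 m, P = 1.795 m (p = P/D = 0.671781); state ← (V=0, rpm=0)
set_airspeed(70.96): V ← 70.96 m/s
throttle_to(2462): rpm ← 2462
set_airspeed(25.18): V ← 25.18 m/s
final state: V = 25.18 m/s, rpm = 2462 → n = rpm/60 = 41.033333 rev/s
J = V / (n·D) = 25.18 / (41.033333 × 2.672) = 0.229658
regime bands: climb J<0.3359 | cruise [0.3359, 0.6718) | windmill J≥0.6718
J = 0.2297 → climb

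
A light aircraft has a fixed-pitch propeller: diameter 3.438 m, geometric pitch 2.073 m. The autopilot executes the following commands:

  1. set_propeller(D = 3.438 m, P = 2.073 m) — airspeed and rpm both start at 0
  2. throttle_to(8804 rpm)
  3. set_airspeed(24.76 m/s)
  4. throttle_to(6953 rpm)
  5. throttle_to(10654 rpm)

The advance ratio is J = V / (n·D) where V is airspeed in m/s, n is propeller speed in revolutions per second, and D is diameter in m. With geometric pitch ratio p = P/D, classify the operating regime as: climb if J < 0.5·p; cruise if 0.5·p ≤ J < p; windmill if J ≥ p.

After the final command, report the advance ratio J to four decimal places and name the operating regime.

set_propeller: D = 3.438 m, P = 2.073 m (p = P/D = 0.602967); state ← (V=0, rpm=0)
throttle_to(8804): rpm ← 8804
set_airspeed(24.76): V ← 24.76 m/s
throttle_to(6953): rpm ← 6953
throttle_to(10654): rpm ← 10654
final state: V = 24.76 m/s, rpm = 10654 → n = rpm/60 = 177.566667 rev/s
J = V / (n·D) = 24.76 / (177.566667 × 3.438) = 0.040559
regime bands: climb J<0.3015 | cruise [0.3015, 0.6030) | windmill J≥0.6030
J = 0.0406 → climb

J = 0.0406, regime = climb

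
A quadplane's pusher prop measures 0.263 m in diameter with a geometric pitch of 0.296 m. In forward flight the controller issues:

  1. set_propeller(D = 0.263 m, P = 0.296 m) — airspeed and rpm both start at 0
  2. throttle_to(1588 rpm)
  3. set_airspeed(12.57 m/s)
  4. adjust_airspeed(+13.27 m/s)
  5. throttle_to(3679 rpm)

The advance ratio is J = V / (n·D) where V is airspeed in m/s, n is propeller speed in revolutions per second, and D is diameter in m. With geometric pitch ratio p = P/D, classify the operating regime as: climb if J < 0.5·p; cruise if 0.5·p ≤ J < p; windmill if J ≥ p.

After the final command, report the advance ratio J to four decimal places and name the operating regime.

set_propeller: D = 0.263 m, P = 0.296 m (p = P/D = 1.125475); state ← (V=0, rpm=0)
throttle_to(1588): rpm ← 1588
set_airspeed(12.57): V ← 12.57 m/s
adjust_airspeed(+13.27): V ← 12.57 +13.27 = 25.84 m/s
throttle_to(3679): rpm ← 3679
final state: V = 25.84 m/s, rpm = 3679 → n = rpm/60 = 61.316667 rev/s
J = V / (n·D) = 25.84 / (61.316667 × 0.263) = 1.602353
regime bands: climb J<0.5627 | cruise [0.5627, 1.1255) | windmill J≥1.1255
J = 1.6024 → windmill

J = 1.6024, regime = windmill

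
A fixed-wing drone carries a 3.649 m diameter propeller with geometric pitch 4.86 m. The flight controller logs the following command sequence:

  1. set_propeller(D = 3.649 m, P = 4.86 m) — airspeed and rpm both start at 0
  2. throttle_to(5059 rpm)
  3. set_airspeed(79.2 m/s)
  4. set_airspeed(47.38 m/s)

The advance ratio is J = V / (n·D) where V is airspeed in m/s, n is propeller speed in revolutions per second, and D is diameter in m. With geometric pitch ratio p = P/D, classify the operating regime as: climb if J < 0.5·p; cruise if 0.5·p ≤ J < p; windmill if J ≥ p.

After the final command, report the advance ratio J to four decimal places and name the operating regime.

set_propeller: D = 3.649 m, P = 4.86 m (p = P/D = 1.331872); state ← (V=0, rpm=0)
throttle_to(5059): rpm ← 5059
set_airspeed(79.2): V ← 79.2 m/s
set_airspeed(47.38): V ← 47.38 m/s
final state: V = 47.38 m/s, rpm = 5059 → n = rpm/60 = 84.316667 rev/s
J = V / (n·D) = 47.38 / (84.316667 × 3.649) = 0.153995
regime bands: climb J<0.6659 | cruise [0.6659, 1.3319) | windmill J≥1.3319
J = 0.1540 → climb

J = 0.1540, regime = climb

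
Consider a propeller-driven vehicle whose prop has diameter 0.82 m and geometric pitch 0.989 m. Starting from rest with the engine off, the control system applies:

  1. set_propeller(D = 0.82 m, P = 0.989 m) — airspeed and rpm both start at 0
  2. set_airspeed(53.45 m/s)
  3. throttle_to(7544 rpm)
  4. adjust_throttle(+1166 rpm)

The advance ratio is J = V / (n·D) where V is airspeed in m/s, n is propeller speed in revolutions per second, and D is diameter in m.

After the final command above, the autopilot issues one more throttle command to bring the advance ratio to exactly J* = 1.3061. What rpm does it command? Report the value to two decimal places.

rpm = 2994.39

set_propeller: D = 0.82 m, P = 0.989 m (p = P/D = 1.206098); state ← (V=0, rpm=0)
set_airspeed(53.45): V ← 53.45 m/s
throttle_to(7544): rpm ← 7544
adjust_throttle(+1166): rpm ← 7544 +1166 = 8710
final state: V = 53.45 m/s, rpm = 8710 → n = rpm/60 = 145.166667 rev/s
target J* = 1.3061; solve J* = V/(n·D) for n: n = V/(J*·D) = 53.45/(1.3061 × 0.82) = 49.906536 rev/s
rpm = 60·n = 2994.392167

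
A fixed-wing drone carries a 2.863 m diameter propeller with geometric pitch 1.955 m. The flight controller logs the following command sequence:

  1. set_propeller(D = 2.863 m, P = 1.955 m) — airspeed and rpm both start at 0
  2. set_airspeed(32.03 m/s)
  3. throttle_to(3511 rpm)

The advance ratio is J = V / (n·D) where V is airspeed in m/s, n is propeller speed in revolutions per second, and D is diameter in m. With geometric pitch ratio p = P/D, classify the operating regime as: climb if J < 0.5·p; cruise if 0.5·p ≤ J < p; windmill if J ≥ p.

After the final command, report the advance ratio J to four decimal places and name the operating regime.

set_propeller: D = 2.863 m, P = 1.955 m (p = P/D = 0.682850); state ← (V=0, rpm=0)
set_airspeed(32.03): V ← 32.03 m/s
throttle_to(3511): rpm ← 3511
final state: V = 32.03 m/s, rpm = 3511 → n = rpm/60 = 58.516667 rev/s
J = V / (n·D) = 32.03 / (58.516667 × 2.863) = 0.191186
regime bands: climb J<0.3414 | cruise [0.3414, 0.6829) | windmill J≥0.6829
J = 0.1912 → climb

J = 0.1912, regime = climb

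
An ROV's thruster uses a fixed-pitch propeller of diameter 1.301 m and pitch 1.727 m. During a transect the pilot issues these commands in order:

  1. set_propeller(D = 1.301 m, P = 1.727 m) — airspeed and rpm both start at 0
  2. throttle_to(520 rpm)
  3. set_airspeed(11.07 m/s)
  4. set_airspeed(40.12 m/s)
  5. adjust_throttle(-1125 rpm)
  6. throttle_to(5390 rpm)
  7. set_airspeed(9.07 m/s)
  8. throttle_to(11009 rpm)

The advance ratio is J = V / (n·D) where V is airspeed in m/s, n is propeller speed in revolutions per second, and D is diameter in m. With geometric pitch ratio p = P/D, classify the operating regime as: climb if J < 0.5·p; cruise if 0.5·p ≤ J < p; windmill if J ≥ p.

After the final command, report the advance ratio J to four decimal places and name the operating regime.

J = 0.0380, regime = climb

set_propeller: D = 1.301 m, P = 1.727 m (p = P/D = 1.327440); state ← (V=0, rpm=0)
throttle_to(520): rpm ← 520
set_airspeed(11.07): V ← 11.07 m/s
set_airspeed(40.12): V ← 40.12 m/s
adjust_throttle(-1125): rpm ← 520 -1125 = -605
throttle_to(5390): rpm ← 5390
set_airspeed(9.07): V ← 9.07 m/s
throttle_to(11009): rpm ← 11009
final state: V = 9.07 m/s, rpm = 11009 → n = rpm/60 = 183.483333 rev/s
J = V / (n·D) = 9.07 / (183.483333 × 1.301) = 0.037996
regime bands: climb J<0.6637 | cruise [0.6637, 1.3274) | windmill J≥1.3274
J = 0.0380 → climb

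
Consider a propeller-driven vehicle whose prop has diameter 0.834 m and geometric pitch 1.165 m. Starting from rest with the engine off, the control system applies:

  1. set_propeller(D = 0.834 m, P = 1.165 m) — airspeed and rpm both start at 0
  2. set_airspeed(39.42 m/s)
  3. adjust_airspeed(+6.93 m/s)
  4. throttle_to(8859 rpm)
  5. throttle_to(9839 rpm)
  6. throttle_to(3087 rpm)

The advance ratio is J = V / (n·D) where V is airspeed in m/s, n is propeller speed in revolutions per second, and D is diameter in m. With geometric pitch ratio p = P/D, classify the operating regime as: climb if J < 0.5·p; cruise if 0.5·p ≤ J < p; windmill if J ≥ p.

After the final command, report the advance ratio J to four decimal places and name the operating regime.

J = 1.0802, regime = cruise

set_propeller: D = 0.834 m, P = 1.165 m (p = P/D = 1.396882); state ← (V=0, rpm=0)
set_airspeed(39.42): V ← 39.42 m/s
adjust_airspeed(+6.93): V ← 39.42 +6.93 = 46.35 m/s
throttle_to(8859): rpm ← 8859
throttle_to(9839): rpm ← 9839
throttle_to(3087): rpm ← 3087
final state: V = 46.35 m/s, rpm = 3087 → n = rpm/60 = 51.450000 rev/s
J = V / (n·D) = 46.35 / (51.450000 × 0.834) = 1.080185
regime bands: climb J<0.6984 | cruise [0.6984, 1.3969) | windmill J≥1.3969
J = 1.0802 → cruise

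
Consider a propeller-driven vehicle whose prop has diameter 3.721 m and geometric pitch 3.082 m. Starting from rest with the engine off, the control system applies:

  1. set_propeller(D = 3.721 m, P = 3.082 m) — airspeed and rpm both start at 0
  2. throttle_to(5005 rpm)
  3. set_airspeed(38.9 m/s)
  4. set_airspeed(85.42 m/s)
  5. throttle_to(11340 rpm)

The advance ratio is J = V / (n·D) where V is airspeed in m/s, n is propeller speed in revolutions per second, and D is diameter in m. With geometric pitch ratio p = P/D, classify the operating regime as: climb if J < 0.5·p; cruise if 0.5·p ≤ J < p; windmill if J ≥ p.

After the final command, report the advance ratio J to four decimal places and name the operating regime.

set_propeller: D = 3.721 m, P = 3.082 m (p = P/D = 0.828272); state ← (V=0, rpm=0)
throttle_to(5005): rpm ← 5005
set_airspeed(38.9): V ← 38.9 m/s
set_airspeed(85.42): V ← 85.42 m/s
throttle_to(11340): rpm ← 11340
final state: V = 85.42 m/s, rpm = 11340 → n = rpm/60 = 189.000000 rev/s
J = V / (n·D) = 85.42 / (189.000000 × 3.721) = 0.121461
regime bands: climb J<0.4141 | cruise [0.4141, 0.8283) | windmill J≥0.8283
J = 0.1215 → climb

J = 0.1215, regime = climb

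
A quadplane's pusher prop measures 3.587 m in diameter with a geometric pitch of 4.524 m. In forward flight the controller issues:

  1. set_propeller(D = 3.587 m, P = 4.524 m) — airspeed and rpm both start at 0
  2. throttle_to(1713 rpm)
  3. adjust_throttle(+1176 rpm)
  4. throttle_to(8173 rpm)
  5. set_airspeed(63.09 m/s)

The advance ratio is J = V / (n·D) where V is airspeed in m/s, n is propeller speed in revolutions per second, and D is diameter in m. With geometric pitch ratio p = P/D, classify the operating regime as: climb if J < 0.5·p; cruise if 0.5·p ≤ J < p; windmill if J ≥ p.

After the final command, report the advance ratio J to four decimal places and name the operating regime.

J = 0.1291, regime = climb

set_propeller: D = 3.587 m, P = 4.524 m (p = P/D = 1.261221); state ← (V=0, rpm=0)
throttle_to(1713): rpm ← 1713
adjust_throttle(+1176): rpm ← 1713 +1176 = 2889
throttle_to(8173): rpm ← 8173
set_airspeed(63.09): V ← 63.09 m/s
final state: V = 63.09 m/s, rpm = 8173 → n = rpm/60 = 136.216667 rev/s
J = V / (n·D) = 63.09 / (136.216667 × 3.587) = 0.129122
regime bands: climb J<0.6306 | cruise [0.6306, 1.2612) | windmill J≥1.2612
J = 0.1291 → climb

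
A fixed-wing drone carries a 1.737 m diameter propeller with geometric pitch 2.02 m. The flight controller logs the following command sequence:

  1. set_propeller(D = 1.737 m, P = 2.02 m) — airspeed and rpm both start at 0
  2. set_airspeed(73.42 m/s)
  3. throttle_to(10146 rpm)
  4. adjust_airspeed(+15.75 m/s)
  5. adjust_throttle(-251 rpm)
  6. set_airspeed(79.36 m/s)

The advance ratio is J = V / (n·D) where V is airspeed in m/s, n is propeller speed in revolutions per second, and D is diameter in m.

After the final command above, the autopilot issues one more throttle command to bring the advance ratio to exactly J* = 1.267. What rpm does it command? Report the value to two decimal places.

set_propeller: D = 1.737 m, P = 2.02 m (p = P/D = 1.162925); state ← (V=0, rpm=0)
set_airspeed(73.42): V ← 73.42 m/s
throttle_to(10146): rpm ← 10146
adjust_airspeed(+15.75): V ← 73.42 +15.75 = 89.17 m/s
adjust_throttle(-251): rpm ← 10146 -251 = 9895
set_airspeed(79.36): V ← 79.36 m/s
final state: V = 79.36 m/s, rpm = 9895 → n = rpm/60 = 164.916667 rev/s
target J* = 1.267; solve J* = V/(n·D) for n: n = V/(J*·D) = 79.36/(1.267 × 1.737) = 36.059959 rev/s
rpm = 60·n = 2163.597526

rpm = 2163.60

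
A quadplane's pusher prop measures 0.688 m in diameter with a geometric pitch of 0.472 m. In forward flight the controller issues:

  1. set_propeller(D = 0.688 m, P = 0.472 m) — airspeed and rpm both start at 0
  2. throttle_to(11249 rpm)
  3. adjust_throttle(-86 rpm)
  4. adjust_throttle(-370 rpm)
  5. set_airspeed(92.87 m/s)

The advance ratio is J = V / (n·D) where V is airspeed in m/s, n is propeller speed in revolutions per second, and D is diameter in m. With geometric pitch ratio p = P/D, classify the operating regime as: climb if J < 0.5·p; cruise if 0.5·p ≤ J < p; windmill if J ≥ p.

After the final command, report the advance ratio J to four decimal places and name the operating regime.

J = 0.7504, regime = windmill

set_propeller: D = 0.688 m, P = 0.472 m (p = P/D = 0.686047); state ← (V=0, rpm=0)
throttle_to(11249): rpm ← 11249
adjust_throttle(-86): rpm ← 11249 -86 = 11163
adjust_throttle(-370): rpm ← 11163 -370 = 10793
set_airspeed(92.87): V ← 92.87 m/s
final state: V = 92.87 m/s, rpm = 10793 → n = rpm/60 = 179.883333 rev/s
J = V / (n·D) = 92.87 / (179.883333 × 0.688) = 0.750406
regime bands: climb J<0.3430 | cruise [0.3430, 0.6860) | windmill J≥0.6860
J = 0.7504 → windmill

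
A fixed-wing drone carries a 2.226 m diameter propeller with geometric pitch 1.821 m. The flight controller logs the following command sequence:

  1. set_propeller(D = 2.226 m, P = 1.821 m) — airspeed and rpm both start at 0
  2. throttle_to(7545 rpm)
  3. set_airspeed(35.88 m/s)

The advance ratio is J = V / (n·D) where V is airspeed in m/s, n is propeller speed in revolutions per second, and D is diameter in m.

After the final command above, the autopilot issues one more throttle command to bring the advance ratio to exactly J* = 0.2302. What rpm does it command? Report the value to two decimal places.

set_propeller: D = 2.226 m, P = 1.821 m (p = P/D = 0.818059); state ← (V=0, rpm=0)
throttle_to(7545): rpm ← 7545
set_airspeed(35.88): V ← 35.88 m/s
final state: V = 35.88 m/s, rpm = 7545 → n = rpm/60 = 125.750000 rev/s
target J* = 0.2302; solve J* = V/(n·D) for n: n = V/(J*·D) = 35.88/(0.2302 × 2.226) = 70.019976 rev/s
rpm = 60·n = 4201.198536

rpm = 4201.20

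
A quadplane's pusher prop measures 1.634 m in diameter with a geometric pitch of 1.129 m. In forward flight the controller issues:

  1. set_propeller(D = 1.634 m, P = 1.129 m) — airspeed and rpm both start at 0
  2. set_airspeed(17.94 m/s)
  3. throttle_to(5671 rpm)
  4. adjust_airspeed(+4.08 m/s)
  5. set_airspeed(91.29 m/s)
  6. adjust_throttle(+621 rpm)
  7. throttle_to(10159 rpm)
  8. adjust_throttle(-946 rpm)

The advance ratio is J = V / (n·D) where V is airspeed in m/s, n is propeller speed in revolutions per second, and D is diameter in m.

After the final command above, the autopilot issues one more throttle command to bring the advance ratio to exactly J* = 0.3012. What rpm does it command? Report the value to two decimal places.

rpm = 11129.29

set_propeller: D = 1.634 m, P = 1.129 m (p = P/D = 0.690942); state ← (V=0, rpm=0)
set_airspeed(17.94): V ← 17.94 m/s
throttle_to(5671): rpm ← 5671
adjust_airspeed(+4.08): V ← 17.94 +4.08 = 22.02 m/s
set_airspeed(91.29): V ← 91.29 m/s
adjust_throttle(+621): rpm ← 5671 +621 = 6292
throttle_to(10159): rpm ← 10159
adjust_throttle(-946): rpm ← 10159 -946 = 9213
final state: V = 91.29 m/s, rpm = 9213 → n = rpm/60 = 153.550000 rev/s
target J* = 0.3012; solve J* = V/(n·D) for n: n = V/(J*·D) = 91.29/(0.3012 × 1.634) = 185.488158 rev/s
rpm = 60·n = 11129.289452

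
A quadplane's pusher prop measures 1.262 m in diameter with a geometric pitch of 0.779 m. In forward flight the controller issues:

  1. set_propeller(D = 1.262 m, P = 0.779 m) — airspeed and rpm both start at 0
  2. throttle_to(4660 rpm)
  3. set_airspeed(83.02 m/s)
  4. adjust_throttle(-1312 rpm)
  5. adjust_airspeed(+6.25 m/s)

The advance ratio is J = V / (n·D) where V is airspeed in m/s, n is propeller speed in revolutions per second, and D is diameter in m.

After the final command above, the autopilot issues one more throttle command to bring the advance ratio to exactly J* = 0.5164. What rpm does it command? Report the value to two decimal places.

rpm = 8218.85

set_propeller: D = 1.262 m, P = 0.779 m (p = P/D = 0.617274); state ← (V=0, rpm=0)
throttle_to(4660): rpm ← 4660
set_airspeed(83.02): V ← 83.02 m/s
adjust_throttle(-1312): rpm ← 4660 -1312 = 3348
adjust_airspeed(+6.25): V ← 83.02 +6.25 = 89.27 m/s
final state: V = 89.27 m/s, rpm = 3348 → n = rpm/60 = 55.800000 rev/s
target J* = 0.5164; solve J* = V/(n·D) for n: n = V/(J*·D) = 89.27/(0.5164 × 1.262) = 136.980878 rev/s
rpm = 60·n = 8218.852693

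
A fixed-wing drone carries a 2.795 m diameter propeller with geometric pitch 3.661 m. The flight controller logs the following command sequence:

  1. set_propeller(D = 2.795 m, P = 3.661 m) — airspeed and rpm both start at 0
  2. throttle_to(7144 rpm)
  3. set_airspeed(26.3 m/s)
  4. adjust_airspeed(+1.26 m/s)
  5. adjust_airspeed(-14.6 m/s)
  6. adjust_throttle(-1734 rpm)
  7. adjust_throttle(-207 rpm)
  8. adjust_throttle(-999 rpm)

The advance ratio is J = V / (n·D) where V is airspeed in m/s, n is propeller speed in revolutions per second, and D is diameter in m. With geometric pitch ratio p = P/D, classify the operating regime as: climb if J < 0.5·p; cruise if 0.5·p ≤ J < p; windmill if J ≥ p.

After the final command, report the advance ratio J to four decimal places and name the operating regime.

set_propeller: D = 2.795 m, P = 3.661 m (p = P/D = 1.309839); state ← (V=0, rpm=0)
throttle_to(7144): rpm ← 7144
set_airspeed(26.3): V ← 26.3 m/s
adjust_airspeed(+1.26): V ← 26.3 +1.26 = 27.56 m/s
adjust_airspeed(-14.6): V ← 27.56 -14.6 = 12.96 m/s
adjust_throttle(-1734): rpm ← 7144 -1734 = 5410
adjust_throttle(-207): rpm ← 5410 -207 = 5203
adjust_throttle(-999): rpm ← 5203 -999 = 4204
final state: V = 12.96 m/s, rpm = 4204 → n = rpm/60 = 70.066667 rev/s
J = V / (n·D) = 12.96 / (70.066667 × 2.795) = 0.066178
regime bands: climb J<0.6549 | cruise [0.6549, 1.3098) | windmill J≥1.3098
J = 0.0662 → climb

J = 0.0662, regime = climb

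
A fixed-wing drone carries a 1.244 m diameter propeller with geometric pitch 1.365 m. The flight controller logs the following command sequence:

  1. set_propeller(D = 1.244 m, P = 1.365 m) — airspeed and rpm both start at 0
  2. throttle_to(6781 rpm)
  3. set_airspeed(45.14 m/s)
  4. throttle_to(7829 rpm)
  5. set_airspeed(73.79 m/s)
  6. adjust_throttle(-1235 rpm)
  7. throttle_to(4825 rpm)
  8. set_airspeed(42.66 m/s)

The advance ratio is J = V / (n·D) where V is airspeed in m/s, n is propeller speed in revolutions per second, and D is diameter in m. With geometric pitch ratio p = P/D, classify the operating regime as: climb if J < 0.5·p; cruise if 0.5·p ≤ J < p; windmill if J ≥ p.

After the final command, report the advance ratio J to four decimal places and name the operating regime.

J = 0.4264, regime = climb

set_propeller: D = 1.244 m, P = 1.365 m (p = P/D = 1.097267); state ← (V=0, rpm=0)
throttle_to(6781): rpm ← 6781
set_airspeed(45.14): V ← 45.14 m/s
throttle_to(7829): rpm ← 7829
set_airspeed(73.79): V ← 73.79 m/s
adjust_throttle(-1235): rpm ← 7829 -1235 = 6594
throttle_to(4825): rpm ← 4825
set_airspeed(42.66): V ← 42.66 m/s
final state: V = 42.66 m/s, rpm = 4825 → n = rpm/60 = 80.416667 rev/s
J = V / (n·D) = 42.66 / (80.416667 × 1.244) = 0.426437
regime bands: climb J<0.5486 | cruise [0.5486, 1.0973) | windmill J≥1.0973
J = 0.4264 → climb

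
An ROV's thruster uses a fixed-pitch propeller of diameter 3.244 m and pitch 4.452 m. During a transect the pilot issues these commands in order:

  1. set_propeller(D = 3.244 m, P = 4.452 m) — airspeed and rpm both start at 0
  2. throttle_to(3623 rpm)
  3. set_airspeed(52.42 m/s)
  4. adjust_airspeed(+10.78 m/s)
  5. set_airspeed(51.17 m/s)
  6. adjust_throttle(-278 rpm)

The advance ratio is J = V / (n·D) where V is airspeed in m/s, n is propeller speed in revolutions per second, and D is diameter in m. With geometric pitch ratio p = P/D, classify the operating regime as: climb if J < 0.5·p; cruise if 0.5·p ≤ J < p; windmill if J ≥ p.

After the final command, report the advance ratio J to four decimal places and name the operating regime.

set_propeller: D = 3.244 m, P = 4.452 m (p = P/D = 1.372380); state ← (V=0, rpm=0)
throttle_to(3623): rpm ← 3623
set_airspeed(52.42): V ← 52.42 m/s
adjust_airspeed(+10.78): V ← 52.42 +10.78 = 63.2 m/s
set_airspeed(51.17): V ← 51.17 m/s
adjust_throttle(-278): rpm ← 3623 -278 = 3345
final state: V = 51.17 m/s, rpm = 3345 → n = rpm/60 = 55.750000 rev/s
J = V / (n·D) = 51.17 / (55.750000 × 3.244) = 0.282937
regime bands: climb J<0.6862 | cruise [0.6862, 1.3724) | windmill J≥1.3724
J = 0.2829 → climb

J = 0.2829, regime = climb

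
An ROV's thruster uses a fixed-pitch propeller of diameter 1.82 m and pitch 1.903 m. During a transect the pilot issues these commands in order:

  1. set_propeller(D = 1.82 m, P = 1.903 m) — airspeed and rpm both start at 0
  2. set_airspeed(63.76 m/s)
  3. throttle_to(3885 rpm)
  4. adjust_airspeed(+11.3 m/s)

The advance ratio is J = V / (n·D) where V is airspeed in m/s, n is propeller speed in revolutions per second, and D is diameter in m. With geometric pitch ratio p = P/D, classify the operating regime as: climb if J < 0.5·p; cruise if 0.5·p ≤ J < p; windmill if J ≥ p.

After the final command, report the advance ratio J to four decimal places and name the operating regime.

J = 0.6369, regime = cruise

set_propeller: D = 1.82 m, P = 1.903 m (p = P/D = 1.045604); state ← (V=0, rpm=0)
set_airspeed(63.76): V ← 63.76 m/s
throttle_to(3885): rpm ← 3885
adjust_airspeed(+11.3): V ← 63.76 +11.3 = 75.06 m/s
final state: V = 75.06 m/s, rpm = 3885 → n = rpm/60 = 64.750000 rev/s
J = V / (n·D) = 75.06 / (64.750000 × 1.82) = 0.636938
regime bands: climb J<0.5228 | cruise [0.5228, 1.0456) | windmill J≥1.0456
J = 0.6369 → cruise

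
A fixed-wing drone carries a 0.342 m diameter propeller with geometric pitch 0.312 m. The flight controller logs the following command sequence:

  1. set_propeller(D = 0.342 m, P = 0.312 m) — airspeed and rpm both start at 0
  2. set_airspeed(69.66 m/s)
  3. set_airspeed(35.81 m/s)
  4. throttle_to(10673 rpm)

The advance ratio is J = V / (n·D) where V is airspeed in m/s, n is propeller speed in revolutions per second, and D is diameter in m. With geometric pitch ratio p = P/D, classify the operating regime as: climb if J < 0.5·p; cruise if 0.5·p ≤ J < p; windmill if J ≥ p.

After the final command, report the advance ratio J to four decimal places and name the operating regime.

set_propeller: D = 0.342 m, P = 0.312 m (p = P/D = 0.912281); state ← (V=0, rpm=0)
set_airspeed(69.66): V ← 69.66 m/s
set_airspeed(35.81): V ← 35.81 m/s
throttle_to(10673): rpm ← 10673
final state: V = 35.81 m/s, rpm = 10673 → n = rpm/60 = 177.883333 rev/s
J = V / (n·D) = 35.81 / (177.883333 × 0.342) = 0.588631
regime bands: climb J<0.4561 | cruise [0.4561, 0.9123) | windmill J≥0.9123
J = 0.5886 → cruise

J = 0.5886, regime = cruise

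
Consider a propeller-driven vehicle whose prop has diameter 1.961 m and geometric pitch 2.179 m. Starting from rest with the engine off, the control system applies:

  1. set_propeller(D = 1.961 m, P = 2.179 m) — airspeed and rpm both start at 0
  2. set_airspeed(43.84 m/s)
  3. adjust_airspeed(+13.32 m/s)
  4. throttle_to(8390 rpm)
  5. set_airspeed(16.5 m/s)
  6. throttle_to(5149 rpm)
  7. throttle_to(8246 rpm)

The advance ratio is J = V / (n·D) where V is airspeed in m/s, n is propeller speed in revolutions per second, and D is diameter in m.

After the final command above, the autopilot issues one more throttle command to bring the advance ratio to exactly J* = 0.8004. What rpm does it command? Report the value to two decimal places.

rpm = 630.74

set_propeller: D = 1.961 m, P = 2.179 m (p = P/D = 1.111168); state ← (V=0, rpm=0)
set_airspeed(43.84): V ← 43.84 m/s
adjust_airspeed(+13.32): V ← 43.84 +13.32 = 57.16 m/s
throttle_to(8390): rpm ← 8390
set_airspeed(16.5): V ← 16.5 m/s
throttle_to(5149): rpm ← 5149
throttle_to(8246): rpm ← 8246
final state: V = 16.5 m/s, rpm = 8246 → n = rpm/60 = 137.433333 rev/s
target J* = 0.8004; solve J* = V/(n·D) for n: n = V/(J*·D) = 16.5/(0.8004 × 1.961) = 10.512337 rev/s
rpm = 60·n = 630.740214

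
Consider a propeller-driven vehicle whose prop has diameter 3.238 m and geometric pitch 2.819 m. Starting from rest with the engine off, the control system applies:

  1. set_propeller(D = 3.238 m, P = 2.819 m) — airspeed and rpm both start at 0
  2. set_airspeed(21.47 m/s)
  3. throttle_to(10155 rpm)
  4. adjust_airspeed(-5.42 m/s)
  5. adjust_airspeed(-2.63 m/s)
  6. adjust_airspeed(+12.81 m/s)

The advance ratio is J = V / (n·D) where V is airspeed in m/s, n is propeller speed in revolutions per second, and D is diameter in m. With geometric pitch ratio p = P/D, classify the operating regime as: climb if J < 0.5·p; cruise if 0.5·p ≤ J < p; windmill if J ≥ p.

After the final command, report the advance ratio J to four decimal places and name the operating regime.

set_propeller: D = 3.238 m, P = 2.819 m (p = P/D = 0.870599); state ← (V=0, rpm=0)
set_airspeed(21.47): V ← 21.47 m/s
throttle_to(10155): rpm ← 10155
adjust_airspeed(-5.42): V ← 21.47 -5.42 = 16.05 m/s
adjust_airspeed(-2.63): V ← 16.05 -2.63 = 13.42 m/s
adjust_airspeed(+12.81): V ← 13.42 +12.81 = 26.23 m/s
final state: V = 26.23 m/s, rpm = 10155 → n = rpm/60 = 169.250000 rev/s
J = V / (n·D) = 26.23 / (169.250000 × 3.238) = 0.047862
regime bands: climb J<0.4353 | cruise [0.4353, 0.8706) | windmill J≥0.8706
J = 0.0479 → climb

J = 0.0479, regime = climb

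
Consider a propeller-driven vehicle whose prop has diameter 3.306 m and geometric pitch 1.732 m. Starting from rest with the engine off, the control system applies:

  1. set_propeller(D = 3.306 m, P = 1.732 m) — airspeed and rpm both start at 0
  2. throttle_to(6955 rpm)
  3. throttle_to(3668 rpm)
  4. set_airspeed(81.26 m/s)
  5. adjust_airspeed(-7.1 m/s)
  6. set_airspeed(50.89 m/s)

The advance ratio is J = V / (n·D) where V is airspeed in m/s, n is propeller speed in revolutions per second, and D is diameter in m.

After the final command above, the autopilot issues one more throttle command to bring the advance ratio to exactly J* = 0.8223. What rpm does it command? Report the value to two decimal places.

set_propeller: D = 3.306 m, P = 1.732 m (p = P/D = 0.523896); state ← (V=0, rpm=0)
throttle_to(6955): rpm ← 6955
throttle_to(3668): rpm ← 3668
set_airspeed(81.26): V ← 81.26 m/s
adjust_airspeed(-7.1): V ← 81.26 -7.1 = 74.16 m/s
set_airspeed(50.89): V ← 50.89 m/s
final state: V = 50.89 m/s, rpm = 3668 → n = rpm/60 = 61.133333 rev/s
target J* = 0.8223; solve J* = V/(n·D) for n: n = V/(J*·D) = 50.89/(0.8223 × 3.306) = 18.719718 rev/s
rpm = 60·n = 1123.183104

rpm = 1123.18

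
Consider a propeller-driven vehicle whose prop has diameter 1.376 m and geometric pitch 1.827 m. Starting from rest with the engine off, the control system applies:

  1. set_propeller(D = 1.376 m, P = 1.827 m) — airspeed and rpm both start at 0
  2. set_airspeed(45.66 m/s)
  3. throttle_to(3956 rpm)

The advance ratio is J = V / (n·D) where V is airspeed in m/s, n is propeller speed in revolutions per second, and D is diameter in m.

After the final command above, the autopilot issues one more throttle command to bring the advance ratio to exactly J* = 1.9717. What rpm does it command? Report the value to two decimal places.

rpm = 1009.78

set_propeller: D = 1.376 m, P = 1.827 m (p = P/D = 1.327762); state ← (V=0, rpm=0)
set_airspeed(45.66): V ← 45.66 m/s
throttle_to(3956): rpm ← 3956
final state: V = 45.66 m/s, rpm = 3956 → n = rpm/60 = 65.933333 rev/s
target J* = 1.9717; solve J* = V/(n·D) for n: n = V/(J*·D) = 45.66/(1.9717 × 1.376) = 16.829710 rev/s
rpm = 60·n = 1009.782610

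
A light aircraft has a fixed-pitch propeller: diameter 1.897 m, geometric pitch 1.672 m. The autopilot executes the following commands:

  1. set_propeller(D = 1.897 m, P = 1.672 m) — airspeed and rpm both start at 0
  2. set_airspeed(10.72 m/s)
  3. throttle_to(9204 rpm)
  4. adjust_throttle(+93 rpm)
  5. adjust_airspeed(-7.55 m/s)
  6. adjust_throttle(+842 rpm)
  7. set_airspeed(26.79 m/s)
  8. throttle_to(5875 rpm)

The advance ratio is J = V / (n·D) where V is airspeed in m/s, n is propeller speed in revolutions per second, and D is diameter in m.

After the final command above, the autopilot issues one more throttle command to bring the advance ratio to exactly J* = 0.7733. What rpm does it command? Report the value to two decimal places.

set_propeller: D = 1.897 m, P = 1.672 m (p = P/D = 0.881392); state ← (V=0, rpm=0)
set_airspeed(10.72): V ← 10.72 m/s
throttle_to(9204): rpm ← 9204
adjust_throttle(+93): rpm ← 9204 +93 = 9297
adjust_airspeed(-7.55): V ← 10.72 -7.55 = 3.17 m/s
adjust_throttle(+842): rpm ← 9297 +842 = 10139
set_airspeed(26.79): V ← 26.79 m/s
throttle_to(5875): rpm ← 5875
final state: V = 26.79 m/s, rpm = 5875 → n = rpm/60 = 97.916667 rev/s
target J* = 0.7733; solve J* = V/(n·D) for n: n = V/(J*·D) = 26.79/(0.7733 × 1.897) = 18.262380 rev/s
rpm = 60·n = 1095.742793

rpm = 1095.74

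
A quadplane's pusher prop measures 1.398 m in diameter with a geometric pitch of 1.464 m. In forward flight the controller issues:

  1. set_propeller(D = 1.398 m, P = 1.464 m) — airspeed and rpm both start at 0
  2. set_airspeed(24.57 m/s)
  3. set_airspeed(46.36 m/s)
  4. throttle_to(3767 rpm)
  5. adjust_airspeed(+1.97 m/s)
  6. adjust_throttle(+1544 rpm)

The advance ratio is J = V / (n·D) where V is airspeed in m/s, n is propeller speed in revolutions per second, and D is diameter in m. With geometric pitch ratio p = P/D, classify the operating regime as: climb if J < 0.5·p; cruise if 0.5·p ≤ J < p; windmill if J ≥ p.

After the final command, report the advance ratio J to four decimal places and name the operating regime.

J = 0.3906, regime = climb

set_propeller: D = 1.398 m, P = 1.464 m (p = P/D = 1.047210); state ← (V=0, rpm=0)
set_airspeed(24.57): V ← 24.57 m/s
set_airspeed(46.36): V ← 46.36 m/s
throttle_to(3767): rpm ← 3767
adjust_airspeed(+1.97): V ← 46.36 +1.97 = 48.33 m/s
adjust_throttle(+1544): rpm ← 3767 +1544 = 5311
final state: V = 48.33 m/s, rpm = 5311 → n = rpm/60 = 88.516667 rev/s
J = V / (n·D) = 48.33 / (88.516667 × 1.398) = 0.390557
regime bands: climb J<0.5236 | cruise [0.5236, 1.0472) | windmill J≥1.0472
J = 0.3906 → climb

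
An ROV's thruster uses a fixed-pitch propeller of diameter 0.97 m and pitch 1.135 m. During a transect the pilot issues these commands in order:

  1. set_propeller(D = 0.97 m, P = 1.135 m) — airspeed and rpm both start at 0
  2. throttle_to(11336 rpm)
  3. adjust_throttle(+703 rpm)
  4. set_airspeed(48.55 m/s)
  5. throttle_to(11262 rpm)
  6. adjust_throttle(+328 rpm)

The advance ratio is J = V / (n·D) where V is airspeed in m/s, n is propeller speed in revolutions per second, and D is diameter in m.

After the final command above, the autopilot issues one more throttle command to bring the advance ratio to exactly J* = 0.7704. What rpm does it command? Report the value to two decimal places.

rpm = 3898.10

set_propeller: D = 0.97 m, P = 1.135 m (p = P/D = 1.170103); state ← (V=0, rpm=0)
throttle_to(11336): rpm ← 11336
adjust_throttle(+703): rpm ← 11336 +703 = 12039
set_airspeed(48.55): V ← 48.55 m/s
throttle_to(11262): rpm ← 11262
adjust_throttle(+328): rpm ← 11262 +328 = 11590
final state: V = 48.55 m/s, rpm = 11590 → n = rpm/60 = 193.166667 rev/s
target J* = 0.7704; solve J* = V/(n·D) for n: n = V/(J*·D) = 48.55/(0.7704 × 0.97) = 64.968259 rev/s
rpm = 60·n = 3898.095513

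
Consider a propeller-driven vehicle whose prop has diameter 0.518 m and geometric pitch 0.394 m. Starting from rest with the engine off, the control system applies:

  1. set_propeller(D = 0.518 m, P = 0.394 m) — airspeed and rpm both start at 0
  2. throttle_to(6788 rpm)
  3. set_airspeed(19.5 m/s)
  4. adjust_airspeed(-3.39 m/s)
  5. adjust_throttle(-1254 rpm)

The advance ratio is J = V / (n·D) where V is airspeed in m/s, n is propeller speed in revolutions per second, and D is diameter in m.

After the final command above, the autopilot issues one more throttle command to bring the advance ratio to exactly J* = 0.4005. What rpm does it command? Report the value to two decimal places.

rpm = 4659.23

set_propeller: D = 0.518 m, P = 0.394 m (p = P/D = 0.760618); state ← (V=0, rpm=0)
throttle_to(6788): rpm ← 6788
set_airspeed(19.5): V ← 19.5 m/s
adjust_airspeed(-3.39): V ← 19.5 -3.39 = 16.11 m/s
adjust_throttle(-1254): rpm ← 6788 -1254 = 5534
final state: V = 16.11 m/s, rpm = 5534 → n = rpm/60 = 92.233333 rev/s
target J* = 0.4005; solve J* = V/(n·D) for n: n = V/(J*·D) = 16.11/(0.4005 × 0.518) = 77.653898 rev/s
rpm = 60·n = 4659.233873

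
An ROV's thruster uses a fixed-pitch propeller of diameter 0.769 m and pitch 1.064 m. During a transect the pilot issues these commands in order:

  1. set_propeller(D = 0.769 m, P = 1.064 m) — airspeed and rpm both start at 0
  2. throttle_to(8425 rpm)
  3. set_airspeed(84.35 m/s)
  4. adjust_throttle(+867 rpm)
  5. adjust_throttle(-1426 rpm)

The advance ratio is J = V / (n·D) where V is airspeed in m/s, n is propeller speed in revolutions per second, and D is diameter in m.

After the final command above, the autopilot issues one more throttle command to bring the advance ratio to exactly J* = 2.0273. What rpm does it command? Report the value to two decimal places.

set_propeller: D = 0.769 m, P = 1.064 m (p = P/D = 1.383615); state ← (V=0, rpm=0)
throttle_to(8425): rpm ← 8425
set_airspeed(84.35): V ← 84.35 m/s
adjust_throttle(+867): rpm ← 8425 +867 = 9292
adjust_throttle(-1426): rpm ← 9292 -1426 = 7866
final state: V = 84.35 m/s, rpm = 7866 → n = rpm/60 = 131.100000 rev/s
target J* = 2.0273; solve J* = V/(n·D) for n: n = V/(J*·D) = 84.35/(2.0273 × 0.769) = 54.105414 rev/s
rpm = 60·n = 3246.324857

rpm = 3246.32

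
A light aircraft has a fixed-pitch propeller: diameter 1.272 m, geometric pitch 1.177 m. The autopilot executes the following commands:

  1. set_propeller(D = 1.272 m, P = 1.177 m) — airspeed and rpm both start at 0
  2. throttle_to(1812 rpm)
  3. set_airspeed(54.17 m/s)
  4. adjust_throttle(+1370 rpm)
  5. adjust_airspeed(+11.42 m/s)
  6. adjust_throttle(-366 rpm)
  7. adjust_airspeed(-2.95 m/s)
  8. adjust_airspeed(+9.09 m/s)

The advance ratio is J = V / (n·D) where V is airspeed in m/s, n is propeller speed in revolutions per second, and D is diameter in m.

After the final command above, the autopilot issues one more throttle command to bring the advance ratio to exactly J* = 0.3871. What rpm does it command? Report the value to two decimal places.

set_propeller: D = 1.272 m, P = 1.177 m (p = P/D = 0.925314); state ← (V=0, rpm=0)
throttle_to(1812): rpm ← 1812
set_airspeed(54.17): V ← 54.17 m/s
adjust_throttle(+1370): rpm ← 1812 +1370 = 3182
adjust_airspeed(+11.42): V ← 54.17 +11.42 = 65.59 m/s
adjust_throttle(-366): rpm ← 3182 -366 = 2816
adjust_airspeed(-2.95): V ← 65.59 -2.95 = 62.64 m/s
adjust_airspeed(+9.09): V ← 62.64 +9.09 = 71.73 m/s
final state: V = 71.73 m/s, rpm = 2816 → n = rpm/60 = 46.933333 rev/s
target J* = 0.3871; solve J* = V/(n·D) for n: n = V/(J*·D) = 71.73/(0.3871 × 1.272) = 145.676852 rev/s
rpm = 60·n = 8740.611124

rpm = 8740.61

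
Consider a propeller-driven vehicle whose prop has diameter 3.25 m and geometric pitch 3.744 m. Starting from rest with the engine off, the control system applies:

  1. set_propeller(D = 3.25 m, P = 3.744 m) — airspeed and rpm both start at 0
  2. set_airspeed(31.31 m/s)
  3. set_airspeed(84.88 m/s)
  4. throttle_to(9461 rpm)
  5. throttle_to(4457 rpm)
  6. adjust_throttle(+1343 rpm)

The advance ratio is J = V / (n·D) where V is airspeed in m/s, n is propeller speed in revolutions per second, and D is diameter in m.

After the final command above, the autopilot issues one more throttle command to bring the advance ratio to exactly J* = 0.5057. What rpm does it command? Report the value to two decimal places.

set_propeller: D = 3.25 m, P = 3.744 m (p = P/D = 1.152000); state ← (V=0, rpm=0)
set_airspeed(31.31): V ← 31.31 m/s
set_airspeed(84.88): V ← 84.88 m/s
throttle_to(9461): rpm ← 9461
throttle_to(4457): rpm ← 4457
adjust_throttle(+1343): rpm ← 4457 +1343 = 5800
final state: V = 84.88 m/s, rpm = 5800 → n = rpm/60 = 96.666667 rev/s
target J* = 0.5057; solve J* = V/(n·D) for n: n = V/(J*·D) = 84.88/(0.5057 × 3.25) = 51.645092 rev/s
rpm = 60·n = 3098.705526

rpm = 3098.71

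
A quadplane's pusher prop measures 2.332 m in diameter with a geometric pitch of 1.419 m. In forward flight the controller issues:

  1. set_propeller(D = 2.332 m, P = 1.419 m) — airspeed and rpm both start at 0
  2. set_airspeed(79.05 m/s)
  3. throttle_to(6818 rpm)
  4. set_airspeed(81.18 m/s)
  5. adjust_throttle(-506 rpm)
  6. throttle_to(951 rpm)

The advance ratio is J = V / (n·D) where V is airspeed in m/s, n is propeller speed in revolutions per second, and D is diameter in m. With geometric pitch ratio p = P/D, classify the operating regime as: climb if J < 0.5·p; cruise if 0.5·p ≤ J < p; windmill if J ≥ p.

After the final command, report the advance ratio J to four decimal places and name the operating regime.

J = 2.1963, regime = windmill

set_propeller: D = 2.332 m, P = 1.419 m (p = P/D = 0.608491); state ← (V=0, rpm=0)
set_airspeed(79.05): V ← 79.05 m/s
throttle_to(6818): rpm ← 6818
set_airspeed(81.18): V ← 81.18 m/s
adjust_throttle(-506): rpm ← 6818 -506 = 6312
throttle_to(951): rpm ← 951
final state: V = 81.18 m/s, rpm = 951 → n = rpm/60 = 15.850000 rev/s
J = V / (n·D) = 81.18 / (15.850000 × 2.332) = 2.196298
regime bands: climb J<0.3042 | cruise [0.3042, 0.6085) | windmill J≥0.6085
J = 2.1963 → windmill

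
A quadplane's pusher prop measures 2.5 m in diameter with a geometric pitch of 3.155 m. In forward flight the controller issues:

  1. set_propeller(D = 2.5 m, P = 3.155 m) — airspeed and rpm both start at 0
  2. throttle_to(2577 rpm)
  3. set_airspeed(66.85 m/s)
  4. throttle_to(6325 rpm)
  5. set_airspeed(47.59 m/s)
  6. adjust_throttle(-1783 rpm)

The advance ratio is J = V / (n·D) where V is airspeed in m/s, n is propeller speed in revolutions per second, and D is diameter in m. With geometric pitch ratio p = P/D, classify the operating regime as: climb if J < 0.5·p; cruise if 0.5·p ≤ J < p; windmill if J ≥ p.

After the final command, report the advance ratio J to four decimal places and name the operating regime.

J = 0.2515, regime = climb

set_propeller: D = 2.5 m, P = 3.155 m (p = P/D = 1.262000); state ← (V=0, rpm=0)
throttle_to(2577): rpm ← 2577
set_airspeed(66.85): V ← 66.85 m/s
throttle_to(6325): rpm ← 6325
set_airspeed(47.59): V ← 47.59 m/s
adjust_throttle(-1783): rpm ← 6325 -1783 = 4542
final state: V = 47.59 m/s, rpm = 4542 → n = rpm/60 = 75.700000 rev/s
J = V / (n·D) = 47.59 / (75.700000 × 2.5) = 0.251466
regime bands: climb J<0.6310 | cruise [0.6310, 1.2620) | windmill J≥1.2620
J = 0.2515 → climb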